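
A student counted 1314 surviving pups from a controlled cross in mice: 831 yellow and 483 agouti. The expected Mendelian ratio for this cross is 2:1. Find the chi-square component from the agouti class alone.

Total ratio parts = 3. Expected numbers out of 1314:
  yellow: 1314 × 2/3 = 876
  agouti: 1314 × 1/3 = 438
Contribution of agouti: (483 − 438)² / 438 = 4.6233

4.623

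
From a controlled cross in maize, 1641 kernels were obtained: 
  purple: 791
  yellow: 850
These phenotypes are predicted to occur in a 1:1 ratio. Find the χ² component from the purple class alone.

Under the 1:1 hypothesis (Σ ratio = 2, N = 1641):
  purple: 1641 × 1/2 = 820.5
  yellow: 1641 × 1/2 = 820.5
Contribution of purple: (791 − 820.5)² / 820.5 = 1.0606

1.061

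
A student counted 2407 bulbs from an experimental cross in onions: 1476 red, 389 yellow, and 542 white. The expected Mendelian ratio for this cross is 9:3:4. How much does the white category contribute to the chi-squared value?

5.933

Under the 9:3:4 hypothesis (Σ ratio = 16, N = 2407):
  red: 2407 × 9/16 = 1353.9375
  yellow: 2407 × 3/16 = 451.3125
  white: 2407 × 4/16 = 601.75
Contribution of white: (542 − 601.75)² / 601.75 = 5.9328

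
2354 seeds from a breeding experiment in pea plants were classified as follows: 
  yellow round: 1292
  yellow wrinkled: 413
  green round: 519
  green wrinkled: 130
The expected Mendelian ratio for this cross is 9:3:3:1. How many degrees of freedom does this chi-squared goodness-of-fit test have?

3

A goodness-of-fit test with 4 phenotype classes has df = 4 − 1 = 3.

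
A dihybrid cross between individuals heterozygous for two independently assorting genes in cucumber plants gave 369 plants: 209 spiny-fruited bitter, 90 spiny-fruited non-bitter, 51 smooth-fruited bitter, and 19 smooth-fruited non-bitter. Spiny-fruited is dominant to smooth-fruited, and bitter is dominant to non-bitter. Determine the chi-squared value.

11.767

A dihybrid F₂ with independent assortment and complete dominance at both loci gives a 9:3:3:1 phenotypic ratio.
Expected counts for N = 369 under a 9:3:3:1 ratio (total parts = 16):
  spiny-fruited bitter: 369 × 9/16 = 207.5625
  spiny-fruited non-bitter: 369 × 3/16 = 69.1875
  smooth-fruited bitter: 369 × 3/16 = 69.1875
  smooth-fruited non-bitter: 369 × 1/16 = 23.0625
χ² = Σ (O − E)² / E
  spiny-fruited bitter: (209 − 207.5625)² / 207.5625 = 0.0100
  spiny-fruited non-bitter: (90 − 69.1875)² / 69.1875 = 6.2607
  smooth-fruited bitter: (51 − 69.1875)² / 69.1875 = 4.7810
  smooth-fruited non-bitter: (19 − 23.0625)² / 23.0625 = 0.7156
χ² = 0.0100 + 6.2607 + 4.7810 + 0.7156 = 11.7673 ≈ 11.767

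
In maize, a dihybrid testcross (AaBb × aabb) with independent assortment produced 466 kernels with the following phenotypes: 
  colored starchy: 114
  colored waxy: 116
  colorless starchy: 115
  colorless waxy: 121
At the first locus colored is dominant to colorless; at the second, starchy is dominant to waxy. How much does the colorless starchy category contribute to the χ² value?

0.019

A dihybrid testcross with independent assortment gives a 1:1:1:1 ratio.
Expected counts for N = 466 under a 1:1:1:1 ratio (total parts = 4):
  colored starchy: 466 × 1/4 = 116.5
  colored waxy: 466 × 1/4 = 116.5
  colorless starchy: 466 × 1/4 = 116.5
  colorless waxy: 466 × 1/4 = 116.5
Contribution of colorless starchy: (115 − 116.5)² / 116.5 = 0.0193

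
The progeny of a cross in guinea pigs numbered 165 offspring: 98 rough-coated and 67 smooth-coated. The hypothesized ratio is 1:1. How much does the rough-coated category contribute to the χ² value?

2.912

Total ratio parts = 2. Expected numbers out of 165:
  rough-coated: 165 × 1/2 = 82.5
  smooth-coated: 165 × 1/2 = 82.5
Contribution of rough-coated: (98 − 82.5)² / 82.5 = 2.9121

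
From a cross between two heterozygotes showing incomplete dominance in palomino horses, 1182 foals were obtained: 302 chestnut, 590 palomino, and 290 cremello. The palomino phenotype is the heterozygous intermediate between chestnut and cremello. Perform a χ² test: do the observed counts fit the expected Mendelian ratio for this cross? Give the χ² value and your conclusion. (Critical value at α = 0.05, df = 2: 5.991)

With incomplete dominance, a heterozygote × heterozygote cross gives a 1:2:1 phenotypic ratio.
The 1:2:1 ratio has 4 parts, so with N = 1182 the expected counts are:
  chestnut: 1182 × 1/4 = 295.5
  palomino: 1182 × 2/4 = 591
  cremello: 1182 × 1/4 = 295.5
χ² = Σ (O − E)² / E
  chestnut: (302 − 295.5)² / 295.5 = 0.1430
  palomino: (590 − 591)² / 591 = 0.0017
  cremello: (290 − 295.5)² / 295.5 = 0.1024
χ² = 0.1430 + 0.0017 + 0.1024 = 0.2471 ≈ 0.247
Degrees of freedom = 3 − 1 = 2; critical value at α = 0.05 is 5.991.
Since 0.247 < 5.991, we fail to reject the null hypothesis — the data are consistent with the 1:2:1 ratio.

0.247; consistent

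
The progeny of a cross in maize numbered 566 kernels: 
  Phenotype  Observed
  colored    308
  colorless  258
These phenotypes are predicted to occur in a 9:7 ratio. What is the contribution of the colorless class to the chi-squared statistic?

0.435

Expected counts for N = 566 under a 9:7 ratio (total parts = 16):
  colored: 566 × 9/16 = 318.375
  colorless: 566 × 7/16 = 247.625
Contribution of colorless: (258 − 247.625)² / 247.625 = 0.4347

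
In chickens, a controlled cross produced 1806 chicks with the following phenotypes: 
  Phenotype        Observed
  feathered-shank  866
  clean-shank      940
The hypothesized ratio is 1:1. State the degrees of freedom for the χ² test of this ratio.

A goodness-of-fit test with 2 phenotype classes has df = 2 − 1 = 1.

1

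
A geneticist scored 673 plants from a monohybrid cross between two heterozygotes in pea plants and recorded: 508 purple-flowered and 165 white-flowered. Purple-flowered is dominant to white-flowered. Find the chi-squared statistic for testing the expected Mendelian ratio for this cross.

For a monohybrid cross between heterozygotes with complete dominance, the expected phenotypic ratio is 3:1.
Expected counts for N = 673 under a 3:1 ratio (total parts = 4):
  purple-flowered: 673 × 3/4 = 504.75
  white-flowered: 673 × 1/4 = 168.25
χ² = Σ (O − E)² / E
  purple-flowered: (508 − 504.75)² / 504.75 = 0.0209
  white-flowered: (165 − 168.25)² / 168.25 = 0.0628
χ² = 0.0209 + 0.0628 = 0.0837 ≈ 0.084

0.084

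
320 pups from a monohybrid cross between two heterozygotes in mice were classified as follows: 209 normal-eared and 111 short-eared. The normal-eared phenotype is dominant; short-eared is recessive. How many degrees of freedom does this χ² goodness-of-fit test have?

For a monohybrid cross between heterozygotes with complete dominance, the expected phenotypic ratio is 3:1.
A goodness-of-fit test with 2 phenotype classes has df = 2 − 1 = 1.

1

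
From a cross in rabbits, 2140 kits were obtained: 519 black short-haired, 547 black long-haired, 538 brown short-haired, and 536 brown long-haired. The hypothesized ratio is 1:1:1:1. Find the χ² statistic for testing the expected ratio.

0.766

Total ratio parts = 4. Expected numbers out of 2140:
  black short-haired: 2140 × 1/4 = 535
  black long-haired: 2140 × 1/4 = 535
  brown short-haired: 2140 × 1/4 = 535
  brown long-haired: 2140 × 1/4 = 535
χ² = Σ (O − E)² / E
  black short-haired: (519 − 535)² / 535 = 0.4785
  black long-haired: (547 − 535)² / 535 = 0.2692
  brown short-haired: (538 − 535)² / 535 = 0.0168
  brown long-haired: (536 − 535)² / 535 = 0.0019
χ² = 0.4785 + 0.2692 + 0.0168 + 0.0019 = 0.7664 ≈ 0.766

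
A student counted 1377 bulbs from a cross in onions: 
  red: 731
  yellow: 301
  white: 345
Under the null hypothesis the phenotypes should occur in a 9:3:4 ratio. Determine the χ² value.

Total ratio parts = 16. Expected numbers out of 1377:
  red: 1377 × 9/16 = 774.5625
  yellow: 1377 × 3/16 = 258.1875
  white: 1377 × 4/16 = 344.25
χ² = Σ (O − E)² / E
  red: (731 − 774.5625)² / 774.5625 = 2.4500
  yellow: (301 − 258.1875)² / 258.1875 = 7.0991
  white: (345 − 344.25)² / 344.25 = 0.0016
χ² = 2.4500 + 7.0991 + 0.0016 = 9.5507 ≈ 9.551

9.551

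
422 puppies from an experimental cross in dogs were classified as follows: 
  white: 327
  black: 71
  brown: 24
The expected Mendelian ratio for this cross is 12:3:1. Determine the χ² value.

Total ratio parts = 16. Expected numbers out of 422:
  white: 422 × 12/16 = 316.5
  black: 422 × 3/16 = 79.125
  brown: 422 × 1/16 = 26.375
χ² = Σ (O − E)² / E
  white: (327 − 316.5)² / 316.5 = 0.3483
  black: (71 − 79.125)² / 79.125 = 0.8343
  brown: (24 − 26.375)² / 26.375 = 0.2139
χ² = 0.3483 + 0.8343 + 0.2139 = 1.3965 ≈ 1.397

1.397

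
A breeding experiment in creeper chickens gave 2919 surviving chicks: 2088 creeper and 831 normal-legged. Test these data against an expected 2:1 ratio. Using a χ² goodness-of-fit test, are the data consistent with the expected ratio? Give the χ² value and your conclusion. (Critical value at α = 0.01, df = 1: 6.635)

Expected counts for N = 2919 under a 2:1 ratio (total parts = 3):
  creeper: 2919 × 2/3 = 1946
  normal-legged: 2919 × 1/3 = 973
χ² = Σ (O − E)² / E
  creeper: (2088 − 1946)² / 1946 = 10.3618
  normal-legged: (831 − 973)² / 973 = 20.7235
χ² = 10.3618 + 20.7235 = 31.0853 ≈ 31.085
Degrees of freedom = 2 − 1 = 1; critical value at α = 0.01 is 6.635.
Since 31.085 > 6.635, we reject the null hypothesis — the data do not fit the 2:1 ratio.

31.085; not consistent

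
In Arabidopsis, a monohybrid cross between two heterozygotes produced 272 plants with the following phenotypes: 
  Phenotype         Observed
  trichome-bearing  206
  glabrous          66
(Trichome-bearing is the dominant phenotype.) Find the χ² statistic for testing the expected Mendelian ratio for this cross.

0.078

For a monohybrid cross between heterozygotes with complete dominance, the expected phenotypic ratio is 3:1.
Total ratio parts = 4. Expected numbers out of 272:
  trichome-bearing: 272 × 3/4 = 204
  glabrous: 272 × 1/4 = 68
χ² = Σ (O − E)² / E
  trichome-bearing: (206 − 204)² / 204 = 0.0196
  glabrous: (66 − 68)² / 68 = 0.0588
χ² = 0.0196 + 0.0588 = 0.0784 ≈ 0.078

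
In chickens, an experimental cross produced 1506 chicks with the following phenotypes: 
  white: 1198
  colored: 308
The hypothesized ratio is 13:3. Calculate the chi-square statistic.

The 13:3 ratio has 16 parts, so with N = 1506 the expected counts are:
  white: 1506 × 13/16 = 1223.625
  colored: 1506 × 3/16 = 282.375
χ² = Σ (O − E)² / E
  white: (1198 − 1223.625)² / 1223.625 = 0.5366
  colored: (308 − 282.375)² / 282.375 = 2.3254
χ² = 0.5366 + 2.3254 = 2.862

2.862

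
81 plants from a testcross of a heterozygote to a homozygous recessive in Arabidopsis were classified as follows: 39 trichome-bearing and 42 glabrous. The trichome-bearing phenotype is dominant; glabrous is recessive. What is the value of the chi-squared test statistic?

0.111

A testcross of a heterozygote (Aa × aa) gives a 1:1 phenotypic ratio.
Under the 1:1 hypothesis (Σ ratio = 2, N = 81):
  trichome-bearing: 81 × 1/2 = 40.5
  glabrous: 81 × 1/2 = 40.5
χ² = Σ (O − E)² / E
  trichome-bearing: (39 − 40.5)² / 40.5 = 0.0556
  glabrous: (42 − 40.5)² / 40.5 = 0.0556
χ² = 0.0556 + 0.0556 = 0.1112 ≈ 0.111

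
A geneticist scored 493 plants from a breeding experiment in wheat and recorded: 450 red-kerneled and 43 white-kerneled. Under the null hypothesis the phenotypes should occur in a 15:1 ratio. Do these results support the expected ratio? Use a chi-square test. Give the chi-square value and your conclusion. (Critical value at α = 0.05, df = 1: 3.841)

Expected counts for N = 493 under a 15:1 ratio (total parts = 16):
  red-kerneled: 493 × 15/16 = 462.1875
  white-kerneled: 493 × 1/16 = 30.8125
χ² = Σ (O − E)² / E
  red-kerneled: (450 − 462.1875)² / 462.1875 = 0.3214
  white-kerneled: (43 − 30.8125)² / 30.8125 = 4.8206
χ² = 0.3214 + 4.8206 = 5.142
Degrees of freedom = 2 − 1 = 1; critical value at α = 0.05 is 3.841.
Since 5.142 > 3.841, we reject the null hypothesis — the data do not fit the 15:1 ratio.

5.142; not consistent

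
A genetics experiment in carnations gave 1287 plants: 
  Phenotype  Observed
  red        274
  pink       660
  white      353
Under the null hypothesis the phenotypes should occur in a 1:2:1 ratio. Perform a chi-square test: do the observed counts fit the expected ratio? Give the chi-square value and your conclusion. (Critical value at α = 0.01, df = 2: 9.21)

Under the 1:2:1 hypothesis (Σ ratio = 4, N = 1287):
  red: 1287 × 1/4 = 321.75
  pink: 1287 × 2/4 = 643.5
  white: 1287 × 1/4 = 321.75
χ² = Σ (O − E)² / E
  red: (274 − 321.75)² / 321.75 = 7.0864
  pink: (660 − 643.5)² / 643.5 = 0.4231
  white: (353 − 321.75)² / 321.75 = 3.0352
χ² = 7.0864 + 0.4231 + 3.0352 = 10.5447 ≈ 10.545
Degrees of freedom = 3 − 1 = 2; critical value at α = 0.01 is 9.21.
Since 10.545 > 9.21, we reject the null hypothesis — the data do not fit the 1:2:1 ratio.

10.545; not consistent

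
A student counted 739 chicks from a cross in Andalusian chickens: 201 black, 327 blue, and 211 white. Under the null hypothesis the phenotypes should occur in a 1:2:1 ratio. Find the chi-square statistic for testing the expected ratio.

Expected counts for N = 739 under a 1:2:1 ratio (total parts = 4):
  black: 739 × 1/4 = 184.75
  blue: 739 × 2/4 = 369.5
  white: 739 × 1/4 = 184.75
χ² = Σ (O − E)² / E
  black: (201 − 184.75)² / 184.75 = 1.4293
  blue: (327 − 369.5)² / 369.5 = 4.8884
  white: (211 − 184.75)² / 184.75 = 3.7297
χ² = 1.4293 + 4.8884 + 3.7297 = 10.0474 ≈ 10.047

10.047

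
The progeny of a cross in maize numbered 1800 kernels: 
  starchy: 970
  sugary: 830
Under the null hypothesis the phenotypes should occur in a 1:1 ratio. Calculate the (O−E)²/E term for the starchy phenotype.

The 1:1 ratio has 2 parts, so with N = 1800 the expected counts are:
  starchy: 1800 × 1/2 = 900
  sugary: 1800 × 1/2 = 900
Contribution of starchy: (970 − 900)² / 900 = 5.4444

5.444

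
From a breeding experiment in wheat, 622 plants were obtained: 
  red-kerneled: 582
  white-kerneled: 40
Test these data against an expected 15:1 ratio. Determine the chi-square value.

Under the 15:1 hypothesis (Σ ratio = 16, N = 622):
  red-kerneled: 622 × 15/16 = 583.125
  white-kerneled: 622 × 1/16 = 38.875
χ² = Σ (O − E)² / E
  red-kerneled: (582 − 583.125)² / 583.125 = 0.0022
  white-kerneled: (40 − 38.875)² / 38.875 = 0.0326
χ² = 0.0022 + 0.0326 = 0.0348 ≈ 0.035

0.035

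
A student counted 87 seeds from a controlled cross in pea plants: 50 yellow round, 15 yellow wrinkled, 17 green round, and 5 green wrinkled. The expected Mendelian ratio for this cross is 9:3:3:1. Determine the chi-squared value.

Under the 9:3:3:1 hypothesis (Σ ratio = 16, N = 87):
  yellow round: 87 × 9/16 = 48.9375
  yellow wrinkled: 87 × 3/16 = 16.3125
  green round: 87 × 3/16 = 16.3125
  green wrinkled: 87 × 1/16 = 5.4375
χ² = Σ (O − E)² / E
  yellow round: (50 − 48.9375)² / 48.9375 = 0.0231
  yellow wrinkled: (15 − 16.3125)² / 16.3125 = 0.1056
  green round: (17 − 16.3125)² / 16.3125 = 0.0290
  green wrinkled: (5 − 5.4375)² / 5.4375 = 0.0352
χ² = 0.0231 + 0.1056 + 0.0290 + 0.0352 = 0.1929 ≈ 0.193

0.193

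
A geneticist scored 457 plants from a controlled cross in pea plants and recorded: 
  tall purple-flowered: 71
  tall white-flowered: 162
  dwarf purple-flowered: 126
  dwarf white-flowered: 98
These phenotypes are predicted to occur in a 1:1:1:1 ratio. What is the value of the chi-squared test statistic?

39.849

Total ratio parts = 4. Expected numbers out of 457:
  tall purple-flowered: 457 × 1/4 = 114.25
  tall white-flowered: 457 × 1/4 = 114.25
  dwarf purple-flowered: 457 × 1/4 = 114.25
  dwarf white-flowered: 457 × 1/4 = 114.25
χ² = Σ (O − E)² / E
  tall purple-flowered: (71 − 114.25)² / 114.25 = 16.3725
  tall white-flowered: (162 − 114.25)² / 114.25 = 19.9568
  dwarf purple-flowered: (126 − 114.25)² / 114.25 = 1.2084
  dwarf white-flowered: (98 − 114.25)² / 114.25 = 2.3113
χ² = 16.3725 + 19.9568 + 1.2084 + 2.3113 = 39.849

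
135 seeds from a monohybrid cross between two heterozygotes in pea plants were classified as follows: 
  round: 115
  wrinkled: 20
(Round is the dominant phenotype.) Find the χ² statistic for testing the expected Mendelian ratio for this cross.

7.469

For a monohybrid cross between heterozygotes with complete dominance, the expected phenotypic ratio is 3:1.
The 3:1 ratio has 4 parts, so with N = 135 the expected counts are:
  round: 135 × 3/4 = 101.25
  wrinkled: 135 × 1/4 = 33.75
χ² = Σ (O − E)² / E
  round: (115 − 101.25)² / 101.25 = 1.8673
  wrinkled: (20 − 33.75)² / 33.75 = 5.6019
χ² = 1.8673 + 5.6019 = 7.4692 ≈ 7.469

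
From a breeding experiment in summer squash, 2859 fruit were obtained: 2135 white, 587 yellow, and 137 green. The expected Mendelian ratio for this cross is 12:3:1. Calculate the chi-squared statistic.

Total ratio parts = 16. Expected numbers out of 2859:
  white: 2859 × 12/16 = 2144.25
  yellow: 2859 × 3/16 = 536.0625
  green: 2859 × 1/16 = 178.6875
χ² = Σ (O − E)² / E
  white: (2135 − 2144.25)² / 2144.25 = 0.0399
  yellow: (587 − 536.0625)² / 536.0625 = 4.8402
  green: (137 − 178.6875)² / 178.6875 = 9.7256
χ² = 0.0399 + 4.8402 + 9.7256 = 14.6057 ≈ 14.606

14.606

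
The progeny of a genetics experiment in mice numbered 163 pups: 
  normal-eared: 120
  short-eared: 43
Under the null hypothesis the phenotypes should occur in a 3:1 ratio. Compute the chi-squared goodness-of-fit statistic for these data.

0.166

Expected counts for N = 163 under a 3:1 ratio (total parts = 4):
  normal-eared: 163 × 3/4 = 122.25
  short-eared: 163 × 1/4 = 40.75
χ² = Σ (O − E)² / E
  normal-eared: (120 − 122.25)² / 122.25 = 0.0414
  short-eared: (43 − 40.75)² / 40.75 = 0.1242
χ² = 0.0414 + 0.1242 = 0.1656 ≈ 0.166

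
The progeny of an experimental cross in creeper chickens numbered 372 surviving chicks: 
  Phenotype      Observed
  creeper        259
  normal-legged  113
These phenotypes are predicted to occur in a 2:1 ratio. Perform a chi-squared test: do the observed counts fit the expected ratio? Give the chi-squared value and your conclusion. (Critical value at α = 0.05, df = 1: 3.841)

The 2:1 ratio has 3 parts, so with N = 372 the expected counts are:
  creeper: 372 × 2/3 = 248
  normal-legged: 372 × 1/3 = 124
χ² = Σ (O − E)² / E
  creeper: (259 − 248)² / 248 = 0.4879
  normal-legged: (113 − 124)² / 124 = 0.9758
χ² = 0.4879 + 0.9758 = 1.4637 ≈ 1.464
Degrees of freedom = 2 − 1 = 1; critical value at α = 0.05 is 3.841.
Since 1.464 < 3.841, we fail to reject the null hypothesis — the data are consistent with the 2:1 ratio.

1.464; consistent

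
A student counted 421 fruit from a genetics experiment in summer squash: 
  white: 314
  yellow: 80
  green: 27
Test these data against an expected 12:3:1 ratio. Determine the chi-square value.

The 12:3:1 ratio has 16 parts, so with N = 421 the expected counts are:
  white: 421 × 12/16 = 315.75
  yellow: 421 × 3/16 = 78.9375
  green: 421 × 1/16 = 26.3125
χ² = Σ (O − E)² / E
  white: (314 − 315.75)² / 315.75 = 0.0097
  yellow: (80 − 78.9375)² / 78.9375 = 0.0143
  green: (27 − 26.3125)² / 26.3125 = 0.0180
χ² = 0.0097 + 0.0143 + 0.0180 = 0.042

0.042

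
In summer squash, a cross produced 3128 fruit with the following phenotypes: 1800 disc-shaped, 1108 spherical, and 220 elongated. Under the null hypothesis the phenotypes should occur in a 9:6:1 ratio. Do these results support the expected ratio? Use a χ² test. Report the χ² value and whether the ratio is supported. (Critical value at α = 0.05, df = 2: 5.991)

The 9:6:1 ratio has 16 parts, so with N = 3128 the expected counts are:
  disc-shaped: 3128 × 9/16 = 1759.5
  spherical: 3128 × 6/16 = 1173
  elongated: 3128 × 1/16 = 195.5
χ² = Σ (O − E)² / E
  disc-shaped: (1800 − 1759.5)² / 1759.5 = 0.9322
  spherical: (1108 − 1173)² / 1173 = 3.6019
  elongated: (220 − 195.5)² / 195.5 = 3.0703
χ² = 0.9322 + 3.6019 + 3.0703 = 7.6044 ≈ 7.604
Degrees of freedom = 3 − 1 = 2; critical value at α = 0.05 is 5.991.
Since 7.604 > 5.991, we reject the null hypothesis — the data do not fit the 9:6:1 ratio.

7.604; not consistent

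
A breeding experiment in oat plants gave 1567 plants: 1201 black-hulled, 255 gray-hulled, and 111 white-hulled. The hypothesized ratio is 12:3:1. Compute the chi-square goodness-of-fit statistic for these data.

Expected counts for N = 1567 under a 12:3:1 ratio (total parts = 16):
  black-hulled: 1567 × 12/16 = 1175.25
  gray-hulled: 1567 × 3/16 = 293.8125
  white-hulled: 1567 × 1/16 = 97.9375
χ² = Σ (O − E)² / E
  black-hulled: (1201 − 1175.25)² / 1175.25 = 0.5642
  gray-hulled: (255 − 293.8125)² / 293.8125 = 5.1271
  white-hulled: (111 − 97.9375)² / 97.9375 = 1.7422
χ² = 0.5642 + 5.1271 + 1.7422 = 7.4335 ≈ 7.434

7.434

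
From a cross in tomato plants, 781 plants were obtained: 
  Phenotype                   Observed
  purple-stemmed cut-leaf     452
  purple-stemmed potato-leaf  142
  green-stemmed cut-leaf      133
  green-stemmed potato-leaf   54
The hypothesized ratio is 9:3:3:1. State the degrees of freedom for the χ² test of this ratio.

3

A goodness-of-fit test with 4 phenotype classes has df = 4 − 1 = 3.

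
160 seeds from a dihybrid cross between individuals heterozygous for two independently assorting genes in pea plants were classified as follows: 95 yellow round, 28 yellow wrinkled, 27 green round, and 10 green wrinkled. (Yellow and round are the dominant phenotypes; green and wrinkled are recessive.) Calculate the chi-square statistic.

0.711

A dihybrid F₂ with independent assortment and complete dominance at both loci gives a 9:3:3:1 phenotypic ratio.
Expected counts for N = 160 under a 9:3:3:1 ratio (total parts = 16):
  yellow round: 160 × 9/16 = 90
  yellow wrinkled: 160 × 3/16 = 30
  green round: 160 × 3/16 = 30
  green wrinkled: 160 × 1/16 = 10
χ² = Σ (O − E)² / E
  yellow round: (95 − 90)² / 90 = 0.2778
  yellow wrinkled: (28 − 30)² / 30 = 0.1333
  green round: (27 − 30)² / 30 = 0.3000
  green wrinkled: (10 − 10)² / 10 = 0.0000
χ² = 0.2778 + 0.1333 + 0.3000 + 0.0000 = 0.7111 ≈ 0.711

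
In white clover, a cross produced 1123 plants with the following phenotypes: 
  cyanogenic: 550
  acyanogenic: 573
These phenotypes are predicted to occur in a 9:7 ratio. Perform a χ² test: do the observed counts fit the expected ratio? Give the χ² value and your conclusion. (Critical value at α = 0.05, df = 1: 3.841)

24.145; not consistent

The 9:7 ratio has 16 parts, so with N = 1123 the expected counts are:
  cyanogenic: 1123 × 9/16 = 631.6875
  acyanogenic: 1123 × 7/16 = 491.3125
χ² = Σ (O − E)² / E
  cyanogenic: (550 − 631.6875)² / 631.6875 = 10.5635
  acyanogenic: (573 − 491.3125)² / 491.3125 = 13.5817
χ² = 10.5635 + 13.5817 = 24.1452 ≈ 24.145
Degrees of freedom = 2 − 1 = 1; critical value at α = 0.05 is 3.841.
Since 24.145 > 3.841, we reject the null hypothesis — the data do not fit the 9:7 ratio.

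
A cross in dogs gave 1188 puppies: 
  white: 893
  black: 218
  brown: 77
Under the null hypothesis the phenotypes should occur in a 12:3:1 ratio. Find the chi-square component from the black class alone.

0.101

The 12:3:1 ratio has 16 parts, so with N = 1188 the expected counts are:
  white: 1188 × 12/16 = 891
  black: 1188 × 3/16 = 222.75
  brown: 1188 × 1/16 = 74.25
Contribution of black: (218 − 222.75)² / 222.75 = 0.1013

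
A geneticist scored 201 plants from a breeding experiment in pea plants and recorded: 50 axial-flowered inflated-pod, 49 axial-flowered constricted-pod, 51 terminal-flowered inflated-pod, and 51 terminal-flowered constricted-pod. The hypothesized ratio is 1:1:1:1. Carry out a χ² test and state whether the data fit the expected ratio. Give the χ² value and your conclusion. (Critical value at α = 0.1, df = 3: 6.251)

0.055; consistent

Total ratio parts = 4. Expected numbers out of 201:
  axial-flowered inflated-pod: 201 × 1/4 = 50.25
  axial-flowered constricted-pod: 201 × 1/4 = 50.25
  terminal-flowered inflated-pod: 201 × 1/4 = 50.25
  terminal-flowered constricted-pod: 201 × 1/4 = 50.25
χ² = Σ (O − E)² / E
  axial-flowered inflated-pod: (50 − 50.25)² / 50.25 = 0.0012
  axial-flowered constricted-pod: (49 − 50.25)² / 50.25 = 0.0311
  terminal-flowered inflated-pod: (51 − 50.25)² / 50.25 = 0.0112
  terminal-flowered constricted-pod: (51 − 50.25)² / 50.25 = 0.0112
χ² = 0.0012 + 0.0311 + 0.0112 + 0.0112 = 0.0547 ≈ 0.055
Degrees of freedom = 4 − 1 = 3; critical value at α = 0.1 is 6.251.
Since 0.055 < 6.251, we fail to reject the null hypothesis — the data are consistent with the 1:1:1:1 ratio.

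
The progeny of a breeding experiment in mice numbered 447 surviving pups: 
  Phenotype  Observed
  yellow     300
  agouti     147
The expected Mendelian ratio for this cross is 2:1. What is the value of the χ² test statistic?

0.040

Expected counts for N = 447 under a 2:1 ratio (total parts = 3):
  yellow: 447 × 2/3 = 298
  agouti: 447 × 1/3 = 149
χ² = Σ (O − E)² / E
  yellow: (300 − 298)² / 298 = 0.0134
  agouti: (147 − 149)² / 149 = 0.0268
χ² = 0.0134 + 0.0268 = 0.0402 ≈ 0.040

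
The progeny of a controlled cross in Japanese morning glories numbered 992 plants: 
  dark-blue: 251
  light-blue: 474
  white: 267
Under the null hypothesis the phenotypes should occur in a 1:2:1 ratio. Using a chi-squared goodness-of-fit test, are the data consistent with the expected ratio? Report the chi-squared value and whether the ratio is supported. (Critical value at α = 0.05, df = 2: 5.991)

2.468; consistent

Total ratio parts = 4. Expected numbers out of 992:
  dark-blue: 992 × 1/4 = 248
  light-blue: 992 × 2/4 = 496
  white: 992 × 1/4 = 248
χ² = Σ (O − E)² / E
  dark-blue: (251 − 248)² / 248 = 0.0363
  light-blue: (474 − 496)² / 496 = 0.9758
  white: (267 − 248)² / 248 = 1.4556
χ² = 0.0363 + 0.9758 + 1.4556 = 2.4677 ≈ 2.468
Degrees of freedom = 3 − 1 = 2; critical value at α = 0.05 is 5.991.
Since 2.468 < 5.991, we fail to reject the null hypothesis — the data are consistent with the 1:2:1 ratio.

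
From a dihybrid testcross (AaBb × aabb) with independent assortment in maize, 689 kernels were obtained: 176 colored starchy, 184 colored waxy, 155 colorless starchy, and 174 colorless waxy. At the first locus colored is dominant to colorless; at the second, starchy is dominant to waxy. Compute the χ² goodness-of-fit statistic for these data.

2.628

A dihybrid testcross with independent assortment gives a 1:1:1:1 ratio.
Expected counts for N = 689 under a 1:1:1:1 ratio (total parts = 4):
  colored starchy: 689 × 1/4 = 172.25
  colored waxy: 689 × 1/4 = 172.25
  colorless starchy: 689 × 1/4 = 172.25
  colorless waxy: 689 × 1/4 = 172.25
χ² = Σ (O − E)² / E
  colored starchy: (176 − 172.25)² / 172.25 = 0.0816
  colored waxy: (184 − 172.25)² / 172.25 = 0.8015
  colorless starchy: (155 − 172.25)² / 172.25 = 1.7275
  colorless waxy: (174 − 172.25)² / 172.25 = 0.0178
χ² = 0.0816 + 0.8015 + 1.7275 + 0.0178 = 2.6284 ≈ 2.628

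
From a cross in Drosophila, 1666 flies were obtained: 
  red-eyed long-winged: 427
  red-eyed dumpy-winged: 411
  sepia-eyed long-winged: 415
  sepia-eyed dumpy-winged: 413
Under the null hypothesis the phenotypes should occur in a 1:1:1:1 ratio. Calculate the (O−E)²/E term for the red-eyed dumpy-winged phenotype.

0.073

Under the 1:1:1:1 hypothesis (Σ ratio = 4, N = 1666):
  red-eyed long-winged: 1666 × 1/4 = 416.5
  red-eyed dumpy-winged: 1666 × 1/4 = 416.5
  sepia-eyed long-winged: 1666 × 1/4 = 416.5
  sepia-eyed dumpy-winged: 1666 × 1/4 = 416.5
Contribution of red-eyed dumpy-winged: (411 − 416.5)² / 416.5 = 0.0726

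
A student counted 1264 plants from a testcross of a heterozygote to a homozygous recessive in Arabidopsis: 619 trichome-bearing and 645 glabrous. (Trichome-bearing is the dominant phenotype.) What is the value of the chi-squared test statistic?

A testcross of a heterozygote (Aa × aa) gives a 1:1 phenotypic ratio.
Under the 1:1 hypothesis (Σ ratio = 2, N = 1264):
  trichome-bearing: 1264 × 1/2 = 632
  glabrous: 1264 × 1/2 = 632
χ² = Σ (O − E)² / E
  trichome-bearing: (619 − 632)² / 632 = 0.2674
  glabrous: (645 − 632)² / 632 = 0.2674
χ² = 0.2674 + 0.2674 = 0.5348 ≈ 0.535

0.535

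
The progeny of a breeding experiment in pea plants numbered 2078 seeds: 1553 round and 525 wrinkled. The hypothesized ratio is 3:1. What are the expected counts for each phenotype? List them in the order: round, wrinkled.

1558.5, 519.5

Total ratio parts = 4. Expected numbers out of 2078:
  round: 2078 × 3/4 = 1558.5
  wrinkled: 2078 × 1/4 = 519.5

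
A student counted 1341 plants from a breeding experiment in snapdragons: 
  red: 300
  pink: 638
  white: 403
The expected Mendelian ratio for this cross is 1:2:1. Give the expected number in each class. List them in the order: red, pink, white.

Total ratio parts = 4. Expected numbers out of 1341:
  red: 1341 × 1/4 = 335.25
  pink: 1341 × 2/4 = 670.5
  white: 1341 × 1/4 = 335.25

335.25, 670.5, 335.25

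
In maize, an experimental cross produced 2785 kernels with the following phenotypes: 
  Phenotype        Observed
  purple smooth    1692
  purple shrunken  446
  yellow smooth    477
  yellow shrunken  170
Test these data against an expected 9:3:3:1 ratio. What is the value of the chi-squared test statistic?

25.165

The 9:3:3:1 ratio has 16 parts, so with N = 2785 the expected counts are:
  purple smooth: 2785 × 9/16 = 1566.5625
  purple shrunken: 2785 × 3/16 = 522.1875
  yellow smooth: 2785 × 3/16 = 522.1875
  yellow shrunken: 2785 × 1/16 = 174.0625
χ² = Σ (O − E)² / E
  purple smooth: (1692 − 1566.5625)² / 1566.5625 = 10.0440
  purple shrunken: (446 − 522.1875)² / 522.1875 = 11.1158
  yellow smooth: (477 − 522.1875)² / 522.1875 = 3.9103
  yellow shrunken: (170 − 174.0625)² / 174.0625 = 0.0948
χ² = 10.0440 + 11.1158 + 3.9103 + 0.0948 = 25.1649 ≈ 25.165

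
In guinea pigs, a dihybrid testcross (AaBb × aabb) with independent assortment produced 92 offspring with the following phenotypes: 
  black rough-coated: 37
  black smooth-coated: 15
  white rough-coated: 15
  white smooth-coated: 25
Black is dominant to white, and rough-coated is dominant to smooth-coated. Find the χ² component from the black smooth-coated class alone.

2.783

A dihybrid testcross with independent assortment gives a 1:1:1:1 ratio.
The 1:1:1:1 ratio has 4 parts, so with N = 92 the expected counts are:
  black rough-coated: 92 × 1/4 = 23
  black smooth-coated: 92 × 1/4 = 23
  white rough-coated: 92 × 1/4 = 23
  white smooth-coated: 92 × 1/4 = 23
Contribution of black smooth-coated: (15 − 23)² / 23 = 2.7826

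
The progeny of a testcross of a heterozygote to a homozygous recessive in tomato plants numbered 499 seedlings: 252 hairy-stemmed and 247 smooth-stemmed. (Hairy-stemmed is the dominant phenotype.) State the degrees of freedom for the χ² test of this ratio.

1

A testcross of a heterozygote (Aa × aa) gives a 1:1 phenotypic ratio.
A goodness-of-fit test with 2 phenotype classes has df = 2 − 1 = 1.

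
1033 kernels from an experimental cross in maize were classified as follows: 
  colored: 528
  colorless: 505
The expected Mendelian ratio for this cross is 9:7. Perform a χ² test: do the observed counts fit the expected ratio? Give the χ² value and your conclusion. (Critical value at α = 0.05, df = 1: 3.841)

11.076; not consistent

Under the 9:7 hypothesis (Σ ratio = 16, N = 1033):
  colored: 1033 × 9/16 = 581.0625
  colorless: 1033 × 7/16 = 451.9375
χ² = Σ (O − E)² / E
  colored: (528 − 581.0625)² / 581.0625 = 4.8457
  colorless: (505 − 451.9375)² / 451.9375 = 6.2301
χ² = 4.8457 + 6.2301 = 11.0758 ≈ 11.076
Degrees of freedom = 2 − 1 = 1; critical value at α = 0.05 is 3.841.
Since 11.076 > 3.841, we reject the null hypothesis — the data do not fit the 9:7 ratio.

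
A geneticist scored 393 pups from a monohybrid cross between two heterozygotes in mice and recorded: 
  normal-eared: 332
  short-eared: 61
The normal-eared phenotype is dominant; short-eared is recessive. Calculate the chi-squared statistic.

For a monohybrid cross between heterozygotes with complete dominance, the expected phenotypic ratio is 3:1.
Under the 3:1 hypothesis (Σ ratio = 4, N = 393):
  normal-eared: 393 × 3/4 = 294.75
  short-eared: 393 × 1/4 = 98.25
χ² = Σ (O − E)² / E
  normal-eared: (332 − 294.75)² / 294.75 = 4.7076
  short-eared: (61 − 98.25)² / 98.25 = 14.1228
χ² = 4.7076 + 14.1228 = 18.8304 ≈ 18.830

18.830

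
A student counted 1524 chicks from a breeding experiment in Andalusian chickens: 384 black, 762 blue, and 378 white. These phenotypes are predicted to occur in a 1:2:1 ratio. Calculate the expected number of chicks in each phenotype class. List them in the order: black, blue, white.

Under the 1:2:1 hypothesis (Σ ratio = 4, N = 1524):
  black: 1524 × 1/4 = 381
  blue: 1524 × 2/4 = 762
  white: 1524 × 1/4 = 381

381, 762, 381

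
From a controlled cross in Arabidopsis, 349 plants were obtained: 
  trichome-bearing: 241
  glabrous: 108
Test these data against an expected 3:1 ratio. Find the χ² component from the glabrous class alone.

4.935

Under the 3:1 hypothesis (Σ ratio = 4, N = 349):
  trichome-bearing: 349 × 3/4 = 261.75
  glabrous: 349 × 1/4 = 87.25
Contribution of glabrous: (108 − 87.25)² / 87.25 = 4.9348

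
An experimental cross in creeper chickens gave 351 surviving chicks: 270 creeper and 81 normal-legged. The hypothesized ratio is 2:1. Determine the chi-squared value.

16.615

The 2:1 ratio has 3 parts, so with N = 351 the expected counts are:
  creeper: 351 × 2/3 = 234
  normal-legged: 351 × 1/3 = 117
χ² = Σ (O − E)² / E
  creeper: (270 − 234)² / 234 = 5.5385
  normal-legged: (81 − 117)² / 117 = 11.0769
χ² = 5.5385 + 11.0769 = 16.6154 ≈ 16.615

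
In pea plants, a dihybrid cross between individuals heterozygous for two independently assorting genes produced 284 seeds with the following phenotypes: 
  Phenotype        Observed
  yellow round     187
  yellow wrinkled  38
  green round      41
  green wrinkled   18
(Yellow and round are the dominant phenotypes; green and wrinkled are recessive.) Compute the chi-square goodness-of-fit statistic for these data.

11.837

A dihybrid F₂ with independent assortment and complete dominance at both loci gives a 9:3:3:1 phenotypic ratio.
Expected counts for N = 284 under a 9:3:3:1 ratio (total parts = 16):
  yellow round: 284 × 9/16 = 159.75
  yellow wrinkled: 284 × 3/16 = 53.25
  green round: 284 × 3/16 = 53.25
  green wrinkled: 284 × 1/16 = 17.75
χ² = Σ (O − E)² / E
  yellow round: (187 − 159.75)² / 159.75 = 4.6483
  yellow wrinkled: (38 − 53.25)² / 53.25 = 4.3674
  green round: (41 − 53.25)² / 53.25 = 2.8181
  green wrinkled: (18 − 17.75)² / 17.75 = 0.0035
χ² = 4.6483 + 4.3674 + 2.8181 + 0.0035 = 11.8373 ≈ 11.837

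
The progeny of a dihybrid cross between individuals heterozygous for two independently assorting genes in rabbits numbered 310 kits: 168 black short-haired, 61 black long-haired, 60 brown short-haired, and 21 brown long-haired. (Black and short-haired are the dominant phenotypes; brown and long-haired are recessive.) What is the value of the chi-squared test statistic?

0.572

A dihybrid F₂ with independent assortment and complete dominance at both loci gives a 9:3:3:1 phenotypic ratio.
Expected counts for N = 310 under a 9:3:3:1 ratio (total parts = 16):
  black short-haired: 310 × 9/16 = 174.375
  black long-haired: 310 × 3/16 = 58.125
  brown short-haired: 310 × 3/16 = 58.125
  brown long-haired: 310 × 1/16 = 19.375
χ² = Σ (O − E)² / E
  black short-haired: (168 − 174.375)² / 174.375 = 0.2331
  black long-haired: (61 − 58.125)² / 58.125 = 0.1422
  brown short-haired: (60 − 58.125)² / 58.125 = 0.0605
  brown long-haired: (21 − 19.375)² / 19.375 = 0.1363
χ² = 0.2331 + 0.1422 + 0.0605 + 0.1363 = 0.5721 ≈ 0.572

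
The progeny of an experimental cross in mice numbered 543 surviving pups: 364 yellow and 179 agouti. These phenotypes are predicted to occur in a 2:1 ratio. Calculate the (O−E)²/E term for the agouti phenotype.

0.022

Total ratio parts = 3. Expected numbers out of 543:
  yellow: 543 × 2/3 = 362
  agouti: 543 × 1/3 = 181
Contribution of agouti: (179 − 181)² / 181 = 0.0221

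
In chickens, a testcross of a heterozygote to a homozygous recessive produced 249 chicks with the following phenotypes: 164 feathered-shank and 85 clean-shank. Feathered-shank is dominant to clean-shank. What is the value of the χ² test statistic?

A testcross of a heterozygote (Aa × aa) gives a 1:1 phenotypic ratio.
Total ratio parts = 2. Expected numbers out of 249:
  feathered-shank: 249 × 1/2 = 124.5
  clean-shank: 249 × 1/2 = 124.5
χ² = Σ (O − E)² / E
  feathered-shank: (164 − 124.5)² / 124.5 = 12.5321
  clean-shank: (85 − 124.5)² / 124.5 = 12.5321
χ² = 12.5321 + 12.5321 = 25.0642 ≈ 25.064

25.064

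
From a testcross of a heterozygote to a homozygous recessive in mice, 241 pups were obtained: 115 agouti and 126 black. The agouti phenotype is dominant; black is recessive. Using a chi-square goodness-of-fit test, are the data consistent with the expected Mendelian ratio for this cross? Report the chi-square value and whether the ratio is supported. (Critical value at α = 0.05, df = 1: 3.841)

A testcross of a heterozygote (Aa × aa) gives a 1:1 phenotypic ratio.
Expected counts for N = 241 under a 1:1 ratio (total parts = 2):
  agouti: 241 × 1/2 = 120.5
  black: 241 × 1/2 = 120.5
χ² = Σ (O − E)² / E
  agouti: (115 − 120.5)² / 120.5 = 0.2510
  black: (126 − 120.5)² / 120.5 = 0.2510
χ² = 0.2510 + 0.2510 = 0.502
Degrees of freedom = 2 − 1 = 1; critical value at α = 0.05 is 3.841.
Since 0.502 < 3.841, we fail to reject the null hypothesis — the data are consistent with the 1:1 ratio.

0.502; consistent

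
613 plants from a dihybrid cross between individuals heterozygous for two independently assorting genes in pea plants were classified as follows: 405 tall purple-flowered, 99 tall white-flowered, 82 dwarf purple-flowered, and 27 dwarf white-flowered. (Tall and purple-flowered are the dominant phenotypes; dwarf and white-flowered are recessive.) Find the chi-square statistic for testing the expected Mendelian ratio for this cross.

A dihybrid F₂ with independent assortment and complete dominance at both loci gives a 9:3:3:1 phenotypic ratio.
Expected counts for N = 613 under a 9:3:3:1 ratio (total parts = 16):
  tall purple-flowered: 613 × 9/16 = 344.8125
  tall white-flowered: 613 × 3/16 = 114.9375
  dwarf purple-flowered: 613 × 3/16 = 114.9375
  dwarf white-flowered: 613 × 1/16 = 38.3125
χ² = Σ (O − E)² / E
  tall purple-flowered: (405 − 344.8125)² / 344.8125 = 10.5058
  tall white-flowered: (99 − 114.9375)² / 114.9375 = 2.2099
  dwarf purple-flowered: (82 − 114.9375)² / 114.9375 = 9.4389
  dwarf white-flowered: (27 − 38.3125)² / 38.3125 = 3.3402
χ² = 10.5058 + 2.2099 + 9.4389 + 3.3402 = 25.4948 ≈ 25.495

25.495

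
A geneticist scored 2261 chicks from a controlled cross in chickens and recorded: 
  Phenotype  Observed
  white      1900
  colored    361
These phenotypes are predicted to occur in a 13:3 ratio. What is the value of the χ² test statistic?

Expected counts for N = 2261 under a 13:3 ratio (total parts = 16):
  white: 2261 × 13/16 = 1837.0625
  colored: 2261 × 3/16 = 423.9375
χ² = Σ (O − E)² / E
  white: (1900 − 1837.0625)² / 1837.0625 = 2.1562
  colored: (361 − 423.9375)² / 423.9375 = 9.3437
χ² = 2.1562 + 9.3437 = 11.4999 ≈ 11.500

11.500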